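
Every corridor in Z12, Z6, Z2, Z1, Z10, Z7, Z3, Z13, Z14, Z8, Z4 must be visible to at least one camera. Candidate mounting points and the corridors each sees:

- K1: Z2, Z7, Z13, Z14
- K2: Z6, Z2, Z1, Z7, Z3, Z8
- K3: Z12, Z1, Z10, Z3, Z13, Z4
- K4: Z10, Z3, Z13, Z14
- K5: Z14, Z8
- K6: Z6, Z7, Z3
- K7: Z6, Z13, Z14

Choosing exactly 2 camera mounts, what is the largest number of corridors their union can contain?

10

Choosing K2, K3 covers {Z12, Z6, Z2, Z1, Z10, Z7, Z3, Z13, Z8, Z4} — 10 corridors.
No choice of 2 camera mounts does better; here Z14 is left uncovered.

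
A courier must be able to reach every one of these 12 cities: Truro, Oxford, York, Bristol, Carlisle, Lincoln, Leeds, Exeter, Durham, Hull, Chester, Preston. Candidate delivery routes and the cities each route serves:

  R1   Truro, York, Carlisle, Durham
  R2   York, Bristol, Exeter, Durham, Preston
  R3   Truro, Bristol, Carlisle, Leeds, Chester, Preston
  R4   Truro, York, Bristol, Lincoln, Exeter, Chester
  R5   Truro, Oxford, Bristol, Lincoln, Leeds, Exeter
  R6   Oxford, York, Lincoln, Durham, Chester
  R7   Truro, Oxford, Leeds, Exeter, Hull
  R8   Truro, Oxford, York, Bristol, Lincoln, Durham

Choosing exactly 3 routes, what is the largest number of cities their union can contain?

Choosing R3, R6, R7 covers {Truro, Oxford, York, Bristol, Carlisle, Lincoln, Leeds, Exeter, Durham, Hull, Chester, Preston} — 12 cities.
That is all 12 cities.

12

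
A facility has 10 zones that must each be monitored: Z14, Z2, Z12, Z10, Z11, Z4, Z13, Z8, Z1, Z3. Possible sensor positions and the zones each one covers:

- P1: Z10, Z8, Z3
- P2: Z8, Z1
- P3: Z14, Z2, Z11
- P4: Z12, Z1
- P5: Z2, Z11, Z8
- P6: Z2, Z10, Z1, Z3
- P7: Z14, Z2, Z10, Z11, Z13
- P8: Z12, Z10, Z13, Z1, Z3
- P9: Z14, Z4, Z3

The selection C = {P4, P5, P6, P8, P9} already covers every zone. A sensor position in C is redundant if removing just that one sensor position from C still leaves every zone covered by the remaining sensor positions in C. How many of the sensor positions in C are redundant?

Drop P4: the rest still cover every zone — redundant.
Drop P5: Z11, Z8 uncovered — not redundant.
Drop P6: the rest still cover every zone — redundant.
Drop P8: Z13 uncovered — not redundant.
Drop P9: Z14, Z4 uncovered — not redundant.
2 redundant: P4, P6.

2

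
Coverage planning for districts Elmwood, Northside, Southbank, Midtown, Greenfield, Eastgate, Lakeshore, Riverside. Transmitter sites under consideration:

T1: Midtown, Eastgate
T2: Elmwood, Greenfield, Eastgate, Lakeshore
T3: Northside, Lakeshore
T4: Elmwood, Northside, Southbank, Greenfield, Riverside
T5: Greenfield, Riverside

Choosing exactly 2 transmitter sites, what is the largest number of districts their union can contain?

7

Choosing T1, T4 covers {Elmwood, Northside, Southbank, Midtown, Greenfield, Eastgate, Riverside} — 7 districts.
No choice of 2 transmitter sites does better; here Lakeshore is left uncovered.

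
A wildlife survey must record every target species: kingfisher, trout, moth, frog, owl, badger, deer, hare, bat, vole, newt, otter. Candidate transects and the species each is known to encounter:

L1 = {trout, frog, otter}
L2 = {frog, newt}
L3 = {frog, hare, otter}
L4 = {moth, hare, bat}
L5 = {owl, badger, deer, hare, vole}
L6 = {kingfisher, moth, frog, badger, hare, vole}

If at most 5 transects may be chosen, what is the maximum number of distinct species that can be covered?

12

Choosing L1, L2, L4, L5, L6 covers {kingfisher, trout, moth, frog, owl, badger, deer, hare, bat, vole, newt, otter} — 12 species.
That is all 12 species.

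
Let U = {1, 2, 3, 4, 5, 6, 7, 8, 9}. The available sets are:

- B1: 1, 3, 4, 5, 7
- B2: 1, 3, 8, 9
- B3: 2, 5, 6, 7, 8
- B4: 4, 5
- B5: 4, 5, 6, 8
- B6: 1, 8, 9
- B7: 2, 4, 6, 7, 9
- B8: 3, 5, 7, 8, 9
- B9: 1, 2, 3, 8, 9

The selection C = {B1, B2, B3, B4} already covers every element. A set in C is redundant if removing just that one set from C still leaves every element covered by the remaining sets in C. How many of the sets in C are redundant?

2

Drop B1: the rest still cover every element — redundant.
Drop B2: 9 uncovered — not redundant.
Drop B3: 2, 6 uncovered — not redundant.
Drop B4: the rest still cover every element — redundant.
2 redundant: B1, B4.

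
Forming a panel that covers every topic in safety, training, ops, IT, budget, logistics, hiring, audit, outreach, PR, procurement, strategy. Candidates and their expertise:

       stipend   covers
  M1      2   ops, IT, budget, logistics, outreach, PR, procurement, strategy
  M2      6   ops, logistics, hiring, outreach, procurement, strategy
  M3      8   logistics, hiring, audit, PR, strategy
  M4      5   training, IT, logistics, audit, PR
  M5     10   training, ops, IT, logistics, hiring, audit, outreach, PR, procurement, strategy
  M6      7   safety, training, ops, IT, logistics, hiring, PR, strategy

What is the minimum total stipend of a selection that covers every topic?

14

M1, M4, M6 cover every topic at stipend 2 + 5 + 7 = 14.
Any cover uses at least 3 members; among all covering selections none totals below 14.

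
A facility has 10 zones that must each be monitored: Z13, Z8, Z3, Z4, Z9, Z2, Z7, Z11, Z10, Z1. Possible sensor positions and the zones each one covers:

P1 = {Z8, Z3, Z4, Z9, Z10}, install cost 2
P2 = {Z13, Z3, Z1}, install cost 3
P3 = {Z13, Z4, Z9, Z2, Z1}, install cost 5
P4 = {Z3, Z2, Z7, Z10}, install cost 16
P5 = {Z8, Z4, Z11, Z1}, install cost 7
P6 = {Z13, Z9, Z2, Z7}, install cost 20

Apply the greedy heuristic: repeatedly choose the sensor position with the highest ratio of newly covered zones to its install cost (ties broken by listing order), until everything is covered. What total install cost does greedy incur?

33

Pick 1: P1 adds 5 new (Z8, Z3, Z4, Z9, Z10) at install cost 2 (ratio 5/2).
Pick 2: P2 adds 2 new (Z13, Z1) at install cost 3 (ratio 2/3).
Pick 3: P3 adds 1 new (Z2) at install cost 5 (ratio 1/5).
Pick 4: P5 adds 1 new (Z11) at install cost 7 (ratio 1/7).
Pick 5: P4 adds 1 new (Z7) at install cost 16 (ratio 1/16).
Greedy total install cost: 2 + 3 + 5 + 7 + 16 = 33. (The true optimum is 28, so greedy overshoots here.)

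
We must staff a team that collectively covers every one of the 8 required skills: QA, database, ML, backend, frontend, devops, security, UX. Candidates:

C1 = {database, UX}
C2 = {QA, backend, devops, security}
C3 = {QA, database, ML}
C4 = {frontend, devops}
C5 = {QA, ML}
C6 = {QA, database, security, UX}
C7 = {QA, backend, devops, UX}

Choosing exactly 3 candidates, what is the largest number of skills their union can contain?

7

Choosing C1, C2, C3 covers {QA, database, ML, backend, devops, security, UX} — 7 skills.
No choice of 3 candidates does better; here frontend is left uncovered.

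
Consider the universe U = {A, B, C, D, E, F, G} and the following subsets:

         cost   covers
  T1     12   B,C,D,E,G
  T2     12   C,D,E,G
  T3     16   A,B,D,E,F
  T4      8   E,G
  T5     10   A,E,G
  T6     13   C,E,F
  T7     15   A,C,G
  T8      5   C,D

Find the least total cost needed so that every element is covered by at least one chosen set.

T1, T3 cover every element at cost 12 + 16 = 28.
Any cover uses at least 2 sets; among all covering selections none totals below 28.

28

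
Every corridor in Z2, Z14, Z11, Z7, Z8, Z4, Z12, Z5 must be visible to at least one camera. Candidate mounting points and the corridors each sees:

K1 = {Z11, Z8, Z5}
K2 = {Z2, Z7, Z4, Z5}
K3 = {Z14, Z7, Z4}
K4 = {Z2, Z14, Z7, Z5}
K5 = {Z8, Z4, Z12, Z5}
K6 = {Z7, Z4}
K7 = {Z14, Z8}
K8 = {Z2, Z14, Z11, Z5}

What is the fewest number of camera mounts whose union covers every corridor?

3

K1, K4, K5 together cover {Z2, Z14, Z11, Z7, Z8, Z4, Z12, Z5} — every corridor.
No 2 of the 8 camera mounts cover everything (all 28 pairs fall short), so 3 is minimum.
Greedy (largest uncovered first) would take K2, K1, K3, K5 — 4 camera mounts — but 3 suffice.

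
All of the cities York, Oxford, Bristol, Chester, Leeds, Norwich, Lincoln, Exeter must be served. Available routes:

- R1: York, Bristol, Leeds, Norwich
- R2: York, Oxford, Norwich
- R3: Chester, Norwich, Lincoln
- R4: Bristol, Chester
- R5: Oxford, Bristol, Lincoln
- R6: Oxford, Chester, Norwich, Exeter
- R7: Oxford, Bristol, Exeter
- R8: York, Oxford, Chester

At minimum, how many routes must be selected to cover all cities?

R1, R3, R6 together cover {York, Oxford, Bristol, Chester, Leeds, Norwich, Lincoln, Exeter} — every city.
No 2 of the 8 routes cover everything (all 28 pairs fall short), so 3 is minimum.

3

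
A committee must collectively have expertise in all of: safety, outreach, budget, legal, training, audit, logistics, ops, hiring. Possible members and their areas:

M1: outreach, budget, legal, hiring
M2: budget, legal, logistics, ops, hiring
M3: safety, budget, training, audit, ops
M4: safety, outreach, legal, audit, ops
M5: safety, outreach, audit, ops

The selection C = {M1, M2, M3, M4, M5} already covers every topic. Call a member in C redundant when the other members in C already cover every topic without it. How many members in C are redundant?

Drop M1: the rest still cover every topic — redundant.
Drop M2: logistics uncovered — not redundant.
Drop M3: training uncovered — not redundant.
Drop M4: the rest still cover every topic — redundant.
Drop M5: the rest still cover every topic — redundant.
3 redundant: M1, M4, M5.

3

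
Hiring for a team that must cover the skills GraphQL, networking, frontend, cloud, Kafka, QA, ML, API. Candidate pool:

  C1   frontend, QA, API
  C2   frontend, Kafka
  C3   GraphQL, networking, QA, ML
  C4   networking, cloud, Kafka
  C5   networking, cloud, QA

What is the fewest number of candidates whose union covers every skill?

3

C1, C3, C4 together cover {GraphQL, networking, frontend, cloud, Kafka, QA, ML, API} — every skill.
No 2 of the 5 candidates cover everything (all 10 pairs fall short), so 3 is minimum.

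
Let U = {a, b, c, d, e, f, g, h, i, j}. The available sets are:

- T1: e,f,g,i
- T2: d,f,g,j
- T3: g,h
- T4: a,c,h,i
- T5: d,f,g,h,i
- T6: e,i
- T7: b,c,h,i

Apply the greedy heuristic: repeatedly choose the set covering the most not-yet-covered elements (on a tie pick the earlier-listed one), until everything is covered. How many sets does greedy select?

5

Pick 1: T5 covers 5 new elements (d, f, g, h, i).
Pick 2: T4 covers 2 new elements (a, c).
Pick 3: T1 covers 1 new elements (e).
Pick 4: T2 covers 1 new elements (j).
Pick 5: T7 covers 1 new elements (b).
Greedy uses 5 sets. (The true minimum is 4.)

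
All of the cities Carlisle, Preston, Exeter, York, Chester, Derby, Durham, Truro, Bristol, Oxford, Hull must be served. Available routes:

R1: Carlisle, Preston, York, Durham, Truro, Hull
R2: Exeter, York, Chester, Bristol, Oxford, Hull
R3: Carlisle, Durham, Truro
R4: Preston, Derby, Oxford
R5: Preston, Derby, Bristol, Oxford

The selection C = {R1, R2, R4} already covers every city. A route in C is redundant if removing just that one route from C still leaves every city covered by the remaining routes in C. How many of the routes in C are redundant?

Drop R1: Carlisle, Durham, Truro uncovered — not redundant.
Drop R2: Exeter, Chester, Bristol uncovered — not redundant.
Drop R4: Derby uncovered — not redundant.
None of the routes in C is redundant.

0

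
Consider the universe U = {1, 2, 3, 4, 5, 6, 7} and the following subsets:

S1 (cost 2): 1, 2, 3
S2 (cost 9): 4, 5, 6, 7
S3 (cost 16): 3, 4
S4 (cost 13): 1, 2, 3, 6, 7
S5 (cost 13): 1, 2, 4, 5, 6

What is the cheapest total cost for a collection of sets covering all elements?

S1, S2 cover every element at cost 2 + 9 = 11.
Any cover uses at least 2 sets; among all covering selections none totals below 11.

11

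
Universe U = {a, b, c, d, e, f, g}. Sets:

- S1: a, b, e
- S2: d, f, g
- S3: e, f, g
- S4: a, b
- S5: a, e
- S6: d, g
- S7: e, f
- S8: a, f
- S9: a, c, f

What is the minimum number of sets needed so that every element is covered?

S1, S2, S9 together cover {a, b, c, d, e, f, g} — every element.
No 2 of the 9 sets cover everything (all 36 pairs fall short), so 3 is minimum.

3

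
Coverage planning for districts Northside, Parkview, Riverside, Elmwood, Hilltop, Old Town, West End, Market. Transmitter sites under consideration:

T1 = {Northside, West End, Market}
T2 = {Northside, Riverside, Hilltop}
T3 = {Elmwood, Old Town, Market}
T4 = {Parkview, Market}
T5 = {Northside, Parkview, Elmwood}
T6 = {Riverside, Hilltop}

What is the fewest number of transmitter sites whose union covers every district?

4

T1, T2, T3, T4 together cover {Northside, Parkview, Riverside, Elmwood, Hilltop, Old Town, West End, Market} — every district.
No 3 of the 6 transmitter sites cover everything (all 20 triples fall short), so 4 is minimum.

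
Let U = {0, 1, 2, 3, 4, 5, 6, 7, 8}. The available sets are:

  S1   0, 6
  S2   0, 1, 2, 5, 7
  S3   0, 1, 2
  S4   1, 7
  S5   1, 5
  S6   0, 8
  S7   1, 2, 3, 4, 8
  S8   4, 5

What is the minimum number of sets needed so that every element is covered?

3

S1, S2, S7 together cover {0, 1, 2, 3, 4, 5, 6, 7, 8} — every element.
No 2 of the 8 sets cover everything (all 28 pairs fall short), so 3 is minimum.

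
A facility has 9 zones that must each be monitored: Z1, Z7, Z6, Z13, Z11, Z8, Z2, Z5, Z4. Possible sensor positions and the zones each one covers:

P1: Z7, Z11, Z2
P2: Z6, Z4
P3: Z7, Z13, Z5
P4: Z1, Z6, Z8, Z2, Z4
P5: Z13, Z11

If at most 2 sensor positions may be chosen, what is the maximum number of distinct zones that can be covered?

8

Choosing P3, P4 covers {Z1, Z7, Z6, Z13, Z8, Z2, Z5, Z4} — 8 zones.
No choice of 2 sensor positions does better; here Z11 is left uncovered.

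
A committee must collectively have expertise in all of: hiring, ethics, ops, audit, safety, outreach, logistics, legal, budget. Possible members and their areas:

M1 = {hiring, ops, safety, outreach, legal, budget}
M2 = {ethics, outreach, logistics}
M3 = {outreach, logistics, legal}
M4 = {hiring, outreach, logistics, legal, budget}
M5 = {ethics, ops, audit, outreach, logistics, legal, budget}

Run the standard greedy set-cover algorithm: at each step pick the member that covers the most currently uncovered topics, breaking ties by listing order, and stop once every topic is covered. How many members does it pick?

2

Pick 1: M5 covers 7 new topics (ethics, ops, audit, outreach, logistics, legal, budget).
Pick 2: M1 covers 2 new topics (hiring, safety).
Greedy uses 2 members.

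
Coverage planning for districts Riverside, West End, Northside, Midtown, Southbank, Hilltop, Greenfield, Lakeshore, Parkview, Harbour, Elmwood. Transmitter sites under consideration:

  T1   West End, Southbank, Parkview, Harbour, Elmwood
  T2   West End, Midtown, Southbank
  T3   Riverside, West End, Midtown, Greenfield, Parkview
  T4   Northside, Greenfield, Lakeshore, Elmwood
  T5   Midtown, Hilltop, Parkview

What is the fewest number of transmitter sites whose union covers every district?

T1, T3, T4, T5 together cover {Riverside, West End, Northside, Midtown, Southbank, Hilltop, Greenfield, Lakeshore, Parkview, Harbour, Elmwood} — every district.
No 3 of the 5 transmitter sites cover everything (all 10 triples fall short), so 4 is minimum.

4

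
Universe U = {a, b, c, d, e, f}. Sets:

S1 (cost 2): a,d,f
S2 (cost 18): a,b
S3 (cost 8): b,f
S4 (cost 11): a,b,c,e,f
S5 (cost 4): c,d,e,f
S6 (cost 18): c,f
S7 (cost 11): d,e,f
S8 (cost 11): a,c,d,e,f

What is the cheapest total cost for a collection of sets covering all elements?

13

S1, S4 cover every element at cost 2 + 11 = 13.
Any cover uses at least 2 sets; among all covering selections none totals below 13.
Greedy by coverage-per-cost would pick S1, S5, S3 for 14 — worse than the optimum 13.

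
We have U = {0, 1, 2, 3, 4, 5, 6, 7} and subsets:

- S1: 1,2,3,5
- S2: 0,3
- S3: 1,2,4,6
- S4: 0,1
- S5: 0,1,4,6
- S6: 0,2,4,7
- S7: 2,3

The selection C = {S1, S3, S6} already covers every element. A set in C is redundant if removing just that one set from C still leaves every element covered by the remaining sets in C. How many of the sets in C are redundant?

0

Drop S1: 3, 5 uncovered — not redundant.
Drop S3: 6 uncovered — not redundant.
Drop S6: 0, 7 uncovered — not redundant.
None of the sets in C is redundant.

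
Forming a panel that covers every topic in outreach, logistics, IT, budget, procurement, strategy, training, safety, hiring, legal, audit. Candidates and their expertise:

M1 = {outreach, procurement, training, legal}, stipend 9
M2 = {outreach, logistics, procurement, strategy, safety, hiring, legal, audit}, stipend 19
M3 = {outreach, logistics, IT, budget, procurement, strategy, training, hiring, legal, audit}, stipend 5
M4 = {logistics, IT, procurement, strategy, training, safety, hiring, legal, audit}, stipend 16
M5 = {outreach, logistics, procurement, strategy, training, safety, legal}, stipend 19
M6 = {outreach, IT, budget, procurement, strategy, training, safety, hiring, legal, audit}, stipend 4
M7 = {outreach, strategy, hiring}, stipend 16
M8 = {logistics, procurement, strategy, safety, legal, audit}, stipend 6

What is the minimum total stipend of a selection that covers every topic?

9

M3, M6 cover every topic at stipend 5 + 4 = 9.
Any cover uses at least 2 members; among all covering selections none totals below 9.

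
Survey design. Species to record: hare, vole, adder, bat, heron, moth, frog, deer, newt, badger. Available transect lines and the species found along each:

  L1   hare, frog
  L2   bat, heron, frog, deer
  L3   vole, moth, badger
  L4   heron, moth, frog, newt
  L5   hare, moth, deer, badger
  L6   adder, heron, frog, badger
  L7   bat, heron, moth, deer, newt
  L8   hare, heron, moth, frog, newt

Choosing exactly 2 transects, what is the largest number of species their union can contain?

8

Choosing L6, L7 covers {adder, bat, heron, moth, frog, deer, newt, badger} — 8 species.
No choice of 2 transects does better; here hare, vole are left uncovered.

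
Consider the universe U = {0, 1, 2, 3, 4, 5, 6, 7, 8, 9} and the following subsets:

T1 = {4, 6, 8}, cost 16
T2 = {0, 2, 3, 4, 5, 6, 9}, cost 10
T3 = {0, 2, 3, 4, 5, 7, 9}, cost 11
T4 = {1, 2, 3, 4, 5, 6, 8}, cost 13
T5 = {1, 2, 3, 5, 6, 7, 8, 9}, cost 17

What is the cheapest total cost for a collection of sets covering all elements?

T3, T4 cover every element at cost 11 + 13 = 24.
Any cover uses at least 2 sets; among all covering selections none totals below 24.
Greedy by coverage-per-cost would pick T2, T5 for 27 — worse than the optimum 24.

24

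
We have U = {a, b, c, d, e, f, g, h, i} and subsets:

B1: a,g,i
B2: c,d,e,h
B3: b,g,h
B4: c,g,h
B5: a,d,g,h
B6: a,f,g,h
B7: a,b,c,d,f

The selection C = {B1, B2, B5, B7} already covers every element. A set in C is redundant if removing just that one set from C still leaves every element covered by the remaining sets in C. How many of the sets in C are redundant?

1

Drop B1: i uncovered — not redundant.
Drop B2: e uncovered — not redundant.
Drop B5: the rest still cover every element — redundant.
Drop B7: b, f uncovered — not redundant.
1 redundant: B5.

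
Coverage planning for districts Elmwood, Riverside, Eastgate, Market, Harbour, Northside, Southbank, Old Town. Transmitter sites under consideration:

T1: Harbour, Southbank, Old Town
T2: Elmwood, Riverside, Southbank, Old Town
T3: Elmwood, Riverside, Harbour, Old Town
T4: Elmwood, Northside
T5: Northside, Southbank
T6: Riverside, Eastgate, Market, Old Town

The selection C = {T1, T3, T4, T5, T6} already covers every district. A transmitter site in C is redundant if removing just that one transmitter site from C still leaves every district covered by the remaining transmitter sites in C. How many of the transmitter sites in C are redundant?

Drop T1: the rest still cover every district — redundant.
Drop T3: the rest still cover every district — redundant.
Drop T4: the rest still cover every district — redundant.
Drop T5: the rest still cover every district — redundant.
Drop T6: Eastgate, Market uncovered — not redundant.
4 redundant: T1, T3, T4, T5.

4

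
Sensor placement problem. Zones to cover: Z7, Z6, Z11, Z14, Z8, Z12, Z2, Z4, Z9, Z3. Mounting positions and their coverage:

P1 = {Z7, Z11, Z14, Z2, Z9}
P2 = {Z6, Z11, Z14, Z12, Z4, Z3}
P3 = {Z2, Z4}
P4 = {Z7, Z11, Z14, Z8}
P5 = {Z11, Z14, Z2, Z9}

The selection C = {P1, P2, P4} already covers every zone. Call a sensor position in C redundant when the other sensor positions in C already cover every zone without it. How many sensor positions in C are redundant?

0

Drop P1: Z2, Z9 uncovered — not redundant.
Drop P2: Z6, Z12, Z4, Z3 uncovered — not redundant.
Drop P4: Z8 uncovered — not redundant.
None of the sensor positions in C is redundant.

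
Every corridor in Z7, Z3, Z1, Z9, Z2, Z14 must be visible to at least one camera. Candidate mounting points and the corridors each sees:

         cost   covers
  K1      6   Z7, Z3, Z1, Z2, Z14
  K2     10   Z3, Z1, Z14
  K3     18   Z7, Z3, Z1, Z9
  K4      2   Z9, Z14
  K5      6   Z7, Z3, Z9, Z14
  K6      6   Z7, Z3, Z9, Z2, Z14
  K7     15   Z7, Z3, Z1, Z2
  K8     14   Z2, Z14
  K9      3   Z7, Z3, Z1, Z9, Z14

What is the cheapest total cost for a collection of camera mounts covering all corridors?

K1, K4 cover every corridor at cost 6 + 2 = 8.
Any cover uses at least 2 camera mounts; among all covering selections none totals below 8.

8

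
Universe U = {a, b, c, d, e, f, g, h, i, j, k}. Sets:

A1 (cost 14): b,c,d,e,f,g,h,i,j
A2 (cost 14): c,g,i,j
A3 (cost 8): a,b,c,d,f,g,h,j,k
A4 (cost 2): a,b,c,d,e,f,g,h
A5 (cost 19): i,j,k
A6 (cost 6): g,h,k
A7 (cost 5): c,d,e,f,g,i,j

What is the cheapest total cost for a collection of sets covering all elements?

13

A3, A7 cover every element at cost 8 + 5 = 13.
Any cover uses at least 2 sets; among all covering selections none totals below 13.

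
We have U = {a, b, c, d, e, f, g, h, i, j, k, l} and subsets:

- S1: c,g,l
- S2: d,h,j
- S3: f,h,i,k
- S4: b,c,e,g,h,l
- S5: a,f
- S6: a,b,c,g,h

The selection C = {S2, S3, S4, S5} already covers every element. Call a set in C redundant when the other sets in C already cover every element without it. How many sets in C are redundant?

0

Drop S2: d, j uncovered — not redundant.
Drop S3: i, k uncovered — not redundant.
Drop S4: b, c, e, g, … uncovered — not redundant.
Drop S5: a uncovered — not redundant.
None of the sets in C is redundant.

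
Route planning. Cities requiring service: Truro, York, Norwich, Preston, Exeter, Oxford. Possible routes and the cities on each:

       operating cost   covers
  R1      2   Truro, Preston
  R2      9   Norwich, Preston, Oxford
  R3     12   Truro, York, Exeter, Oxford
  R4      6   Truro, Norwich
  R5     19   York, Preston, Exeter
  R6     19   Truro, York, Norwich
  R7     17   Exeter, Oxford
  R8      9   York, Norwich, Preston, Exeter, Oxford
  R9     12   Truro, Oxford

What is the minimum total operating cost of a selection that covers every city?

R1, R8 cover every city at operating cost 2 + 9 = 11.
Any cover uses at least 2 routes; among all covering selections none totals below 11.

11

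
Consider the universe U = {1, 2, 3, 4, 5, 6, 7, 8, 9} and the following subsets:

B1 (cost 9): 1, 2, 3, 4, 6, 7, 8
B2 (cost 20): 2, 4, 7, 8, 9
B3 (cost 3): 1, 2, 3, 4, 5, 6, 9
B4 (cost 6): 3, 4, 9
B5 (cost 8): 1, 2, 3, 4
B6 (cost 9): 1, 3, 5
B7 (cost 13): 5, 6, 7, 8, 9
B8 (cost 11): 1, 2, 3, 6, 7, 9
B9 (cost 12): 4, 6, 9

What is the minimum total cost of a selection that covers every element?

12

B1, B3 cover every element at cost 9 + 3 = 12.
Any cover uses at least 2 sets; among all covering selections none totals below 12.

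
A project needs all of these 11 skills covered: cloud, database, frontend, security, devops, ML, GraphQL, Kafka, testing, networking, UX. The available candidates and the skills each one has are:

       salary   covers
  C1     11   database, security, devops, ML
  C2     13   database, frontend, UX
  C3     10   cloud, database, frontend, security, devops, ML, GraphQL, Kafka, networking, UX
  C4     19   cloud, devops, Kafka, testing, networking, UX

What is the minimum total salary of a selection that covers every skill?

C3, C4 cover every skill at salary 10 + 19 = 29.
Any cover uses at least 2 candidates; among all covering selections none totals below 29.

29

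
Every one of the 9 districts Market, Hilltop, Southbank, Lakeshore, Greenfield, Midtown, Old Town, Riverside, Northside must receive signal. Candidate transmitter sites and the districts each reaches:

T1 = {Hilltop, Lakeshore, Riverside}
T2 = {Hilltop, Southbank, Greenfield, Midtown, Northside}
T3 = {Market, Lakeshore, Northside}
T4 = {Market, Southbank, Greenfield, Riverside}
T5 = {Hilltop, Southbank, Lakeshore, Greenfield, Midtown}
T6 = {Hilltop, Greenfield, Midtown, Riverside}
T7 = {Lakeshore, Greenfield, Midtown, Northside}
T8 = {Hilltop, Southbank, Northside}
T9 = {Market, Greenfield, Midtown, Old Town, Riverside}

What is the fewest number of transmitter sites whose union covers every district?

3

T1, T2, T9 together cover {Market, Hilltop, Southbank, Lakeshore, Greenfield, Midtown, Old Town, Riverside, Northside} — every district.
No 2 of the 9 transmitter sites cover everything (all 36 pairs fall short), so 3 is minimum.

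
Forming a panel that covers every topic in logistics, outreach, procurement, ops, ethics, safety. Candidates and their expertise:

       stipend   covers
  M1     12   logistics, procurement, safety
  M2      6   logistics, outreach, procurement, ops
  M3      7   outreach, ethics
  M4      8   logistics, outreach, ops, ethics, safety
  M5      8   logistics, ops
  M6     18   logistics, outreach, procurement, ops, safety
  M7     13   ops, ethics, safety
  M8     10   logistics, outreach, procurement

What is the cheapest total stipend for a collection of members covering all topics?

M2, M4 cover every topic at stipend 6 + 8 = 14.
Any cover uses at least 2 members; among all covering selections none totals below 14.

14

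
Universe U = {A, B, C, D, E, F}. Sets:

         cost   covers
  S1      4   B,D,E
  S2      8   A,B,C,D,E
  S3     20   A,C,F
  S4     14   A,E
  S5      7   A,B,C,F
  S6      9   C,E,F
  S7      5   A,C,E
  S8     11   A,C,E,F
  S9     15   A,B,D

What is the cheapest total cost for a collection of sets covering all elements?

S1, S5 cover every element at cost 4 + 7 = 11.
Any cover uses at least 2 sets; among all covering selections none totals below 11.

11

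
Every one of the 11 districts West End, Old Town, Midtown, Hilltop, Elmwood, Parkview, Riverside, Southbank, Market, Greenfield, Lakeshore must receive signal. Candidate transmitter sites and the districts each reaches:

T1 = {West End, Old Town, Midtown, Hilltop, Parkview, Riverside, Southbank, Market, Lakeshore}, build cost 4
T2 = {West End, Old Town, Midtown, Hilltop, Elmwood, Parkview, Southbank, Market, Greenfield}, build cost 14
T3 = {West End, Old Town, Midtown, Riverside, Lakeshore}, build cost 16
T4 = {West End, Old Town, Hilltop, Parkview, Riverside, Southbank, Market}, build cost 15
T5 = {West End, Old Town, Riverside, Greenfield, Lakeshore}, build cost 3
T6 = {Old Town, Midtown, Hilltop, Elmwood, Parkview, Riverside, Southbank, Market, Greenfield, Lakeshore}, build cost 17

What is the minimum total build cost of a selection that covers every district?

17

T2, T5 cover every district at build cost 14 + 3 = 17.
Any cover uses at least 2 transmitter sites; among all covering selections none totals below 17.
Greedy by coverage-per-build cost would pick T1, T5, T2 for 21 — worse than the optimum 17.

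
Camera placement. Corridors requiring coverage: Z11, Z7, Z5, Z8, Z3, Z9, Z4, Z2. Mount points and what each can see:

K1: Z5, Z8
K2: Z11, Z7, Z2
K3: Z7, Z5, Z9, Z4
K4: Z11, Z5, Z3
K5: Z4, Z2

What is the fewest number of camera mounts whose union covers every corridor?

K1, K2, K3, K4 together cover {Z11, Z7, Z5, Z8, Z3, Z9, Z4, Z2} — every corridor.
No 3 of the 5 camera mounts cover everything (all 10 triples fall short), so 4 is minimum.

4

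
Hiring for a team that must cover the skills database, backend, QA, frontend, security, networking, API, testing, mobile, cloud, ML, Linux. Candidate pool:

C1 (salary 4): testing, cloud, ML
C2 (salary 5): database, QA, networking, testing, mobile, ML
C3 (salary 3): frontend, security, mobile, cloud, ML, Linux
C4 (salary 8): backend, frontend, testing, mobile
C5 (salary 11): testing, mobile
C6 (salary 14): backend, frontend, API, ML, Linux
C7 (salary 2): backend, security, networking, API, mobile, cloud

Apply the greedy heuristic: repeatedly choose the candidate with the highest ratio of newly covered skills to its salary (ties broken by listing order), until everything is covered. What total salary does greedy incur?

Pick 1: C7 adds 6 new (backend, security, networking, API, mobile, cloud) at salary 2 (ratio 6/2).
Pick 2: C3 adds 3 new (frontend, ML, Linux) at salary 3 (ratio 3/3).
Pick 3: C2 adds 3 new (database, QA, testing) at salary 5 (ratio 3/5).
Greedy total salary: 2 + 3 + 5 = 10.

10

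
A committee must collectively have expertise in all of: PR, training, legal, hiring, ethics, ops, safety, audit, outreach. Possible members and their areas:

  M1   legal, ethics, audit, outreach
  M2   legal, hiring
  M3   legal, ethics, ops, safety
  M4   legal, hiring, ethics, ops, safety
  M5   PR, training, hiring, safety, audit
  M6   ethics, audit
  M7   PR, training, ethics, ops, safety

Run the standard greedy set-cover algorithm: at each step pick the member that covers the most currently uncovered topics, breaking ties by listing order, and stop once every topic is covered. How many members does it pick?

3

Pick 1: M4 covers 5 new topics (legal, hiring, ethics, ops, safety).
Pick 2: M5 covers 3 new topics (PR, training, audit).
Pick 3: M1 covers 1 new topics (outreach).
Greedy uses 3 members.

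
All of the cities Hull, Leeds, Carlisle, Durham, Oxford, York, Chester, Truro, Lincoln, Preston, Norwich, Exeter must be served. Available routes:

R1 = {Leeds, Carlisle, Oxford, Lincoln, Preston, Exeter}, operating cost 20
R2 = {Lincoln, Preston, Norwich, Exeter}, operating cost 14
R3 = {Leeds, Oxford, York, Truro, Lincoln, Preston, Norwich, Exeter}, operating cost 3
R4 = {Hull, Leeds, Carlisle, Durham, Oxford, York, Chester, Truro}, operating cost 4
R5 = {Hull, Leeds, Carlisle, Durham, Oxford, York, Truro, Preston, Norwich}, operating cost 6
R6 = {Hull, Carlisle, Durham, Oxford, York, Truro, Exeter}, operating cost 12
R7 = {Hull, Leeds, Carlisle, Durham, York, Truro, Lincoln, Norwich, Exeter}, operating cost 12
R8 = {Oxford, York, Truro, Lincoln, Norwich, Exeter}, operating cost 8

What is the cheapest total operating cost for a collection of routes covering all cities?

R3, R4 cover every city at operating cost 3 + 4 = 7.
Any cover uses at least 2 routes; among all covering selections none totals below 7.

7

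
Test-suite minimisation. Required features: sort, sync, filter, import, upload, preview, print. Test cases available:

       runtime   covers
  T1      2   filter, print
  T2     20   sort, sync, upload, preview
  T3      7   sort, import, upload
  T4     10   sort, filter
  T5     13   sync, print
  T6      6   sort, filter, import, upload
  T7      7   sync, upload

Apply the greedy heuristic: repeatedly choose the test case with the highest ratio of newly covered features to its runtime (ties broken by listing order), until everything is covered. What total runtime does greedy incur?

35

Pick 1: T1 adds 2 new (filter, print) at runtime 2 (ratio 2/2).
Pick 2: T6 adds 3 new (sort, import, upload) at runtime 6 (ratio 3/6).
Pick 3: T7 adds 1 new (sync) at runtime 7 (ratio 1/7).
Pick 4: T2 adds 1 new (preview) at runtime 20 (ratio 1/20).
Greedy total runtime: 2 + 6 + 7 + 20 = 35. (The true optimum is 28, so greedy overshoots here.)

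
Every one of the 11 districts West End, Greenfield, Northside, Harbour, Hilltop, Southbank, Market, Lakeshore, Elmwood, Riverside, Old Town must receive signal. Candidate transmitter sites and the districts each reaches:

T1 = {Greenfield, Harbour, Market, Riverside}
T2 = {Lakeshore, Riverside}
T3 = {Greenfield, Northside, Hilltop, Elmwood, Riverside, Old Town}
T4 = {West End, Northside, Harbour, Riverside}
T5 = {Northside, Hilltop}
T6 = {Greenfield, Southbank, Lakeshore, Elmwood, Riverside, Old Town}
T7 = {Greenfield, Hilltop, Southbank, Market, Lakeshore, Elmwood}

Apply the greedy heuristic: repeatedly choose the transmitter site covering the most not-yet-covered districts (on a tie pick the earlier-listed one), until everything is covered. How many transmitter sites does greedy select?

3

Pick 1: T3 covers 6 new districts (Greenfield, Northside, Hilltop, Elmwood, Riverside, Old Town).
Pick 2: T7 covers 3 new districts (Southbank, Market, Lakeshore).
Pick 3: T4 covers 2 new districts (West End, Harbour).
Greedy uses 3 transmitter sites.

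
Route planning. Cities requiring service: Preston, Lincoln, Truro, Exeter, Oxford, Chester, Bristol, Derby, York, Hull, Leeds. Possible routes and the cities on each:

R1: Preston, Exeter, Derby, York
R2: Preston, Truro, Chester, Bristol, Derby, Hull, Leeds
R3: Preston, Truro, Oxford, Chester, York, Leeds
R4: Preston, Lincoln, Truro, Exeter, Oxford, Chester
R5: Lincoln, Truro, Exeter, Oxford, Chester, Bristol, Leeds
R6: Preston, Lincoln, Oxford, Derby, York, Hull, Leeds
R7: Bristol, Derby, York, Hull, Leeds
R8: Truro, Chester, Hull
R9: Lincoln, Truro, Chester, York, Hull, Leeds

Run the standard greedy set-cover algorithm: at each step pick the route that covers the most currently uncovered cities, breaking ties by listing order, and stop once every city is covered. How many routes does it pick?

3

Pick 1: R2 covers 7 new cities (Preston, Truro, Chester, Bristol, Derby, Hull, Leeds).
Pick 2: R4 covers 3 new cities (Lincoln, Exeter, Oxford).
Pick 3: R1 covers 1 new cities (York).
Greedy uses 3 routes. (The true minimum is 2.)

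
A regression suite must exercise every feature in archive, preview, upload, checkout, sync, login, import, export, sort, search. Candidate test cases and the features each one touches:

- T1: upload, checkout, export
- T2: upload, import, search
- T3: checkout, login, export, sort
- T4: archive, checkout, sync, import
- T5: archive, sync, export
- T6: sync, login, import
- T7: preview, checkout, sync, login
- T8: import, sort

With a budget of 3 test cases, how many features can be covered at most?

9

Choosing T2, T3, T4 covers {archive, upload, checkout, sync, login, import, export, sort, search} — 9 features.
No choice of 3 test cases does better; here preview is left uncovered.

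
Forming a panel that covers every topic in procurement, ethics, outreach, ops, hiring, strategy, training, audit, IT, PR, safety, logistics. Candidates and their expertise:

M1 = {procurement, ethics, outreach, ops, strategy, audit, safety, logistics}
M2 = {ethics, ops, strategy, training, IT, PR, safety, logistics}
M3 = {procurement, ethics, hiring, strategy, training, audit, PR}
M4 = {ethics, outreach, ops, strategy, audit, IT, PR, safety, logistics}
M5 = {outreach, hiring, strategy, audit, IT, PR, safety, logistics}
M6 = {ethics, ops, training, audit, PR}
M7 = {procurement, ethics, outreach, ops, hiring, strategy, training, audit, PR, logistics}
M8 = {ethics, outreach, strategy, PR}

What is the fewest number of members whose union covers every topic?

M2, M7 together cover {procurement, ethics, outreach, ops, hiring, strategy, training, audit, IT, PR, safety, logistics} — every topic.
No single member contains all 12 topics, so 2 is optimal.

2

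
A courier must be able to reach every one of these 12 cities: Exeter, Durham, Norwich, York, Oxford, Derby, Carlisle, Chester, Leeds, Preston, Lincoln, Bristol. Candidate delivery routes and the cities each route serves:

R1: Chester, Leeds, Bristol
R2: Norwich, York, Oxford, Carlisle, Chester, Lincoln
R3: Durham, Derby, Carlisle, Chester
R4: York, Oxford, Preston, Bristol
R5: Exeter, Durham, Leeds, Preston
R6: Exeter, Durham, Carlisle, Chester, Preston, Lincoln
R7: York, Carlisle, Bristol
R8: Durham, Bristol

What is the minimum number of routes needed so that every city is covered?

4

R1, R2, R3, R5 together cover {Exeter, Durham, Norwich, York, Oxford, Derby, Carlisle, Chester, Leeds, Preston, Lincoln, Bristol} — every city.
No 3 of the 8 routes cover everything (all 56 triples fall short), so 4 is minimum.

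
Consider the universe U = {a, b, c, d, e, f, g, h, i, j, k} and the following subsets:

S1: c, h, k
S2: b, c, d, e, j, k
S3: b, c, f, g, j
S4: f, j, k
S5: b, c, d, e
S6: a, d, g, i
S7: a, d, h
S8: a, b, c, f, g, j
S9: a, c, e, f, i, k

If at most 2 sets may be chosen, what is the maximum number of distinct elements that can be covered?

Choosing S2, S6 covers {a, b, c, d, e, g, i, j, k} — 9 elements.
No choice of 2 sets does better; here f, h are left uncovered.

9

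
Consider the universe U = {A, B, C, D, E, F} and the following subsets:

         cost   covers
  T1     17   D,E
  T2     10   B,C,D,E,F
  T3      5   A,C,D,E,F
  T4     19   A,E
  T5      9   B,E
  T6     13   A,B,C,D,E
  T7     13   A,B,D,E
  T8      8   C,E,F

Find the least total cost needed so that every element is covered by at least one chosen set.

T3, T5 cover every element at cost 5 + 9 = 14.
Any cover uses at least 2 sets; among all covering selections none totals below 14.

14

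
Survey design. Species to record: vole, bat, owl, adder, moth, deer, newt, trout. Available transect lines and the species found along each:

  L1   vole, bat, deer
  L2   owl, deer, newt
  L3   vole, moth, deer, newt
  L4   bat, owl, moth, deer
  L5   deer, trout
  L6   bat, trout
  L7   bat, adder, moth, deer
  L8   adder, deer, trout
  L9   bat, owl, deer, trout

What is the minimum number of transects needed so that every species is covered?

3

L3, L4, L8 together cover {vole, bat, owl, adder, moth, deer, newt, trout} — every species.
No 2 of the 9 transects cover everything (all 36 pairs fall short), so 3 is minimum.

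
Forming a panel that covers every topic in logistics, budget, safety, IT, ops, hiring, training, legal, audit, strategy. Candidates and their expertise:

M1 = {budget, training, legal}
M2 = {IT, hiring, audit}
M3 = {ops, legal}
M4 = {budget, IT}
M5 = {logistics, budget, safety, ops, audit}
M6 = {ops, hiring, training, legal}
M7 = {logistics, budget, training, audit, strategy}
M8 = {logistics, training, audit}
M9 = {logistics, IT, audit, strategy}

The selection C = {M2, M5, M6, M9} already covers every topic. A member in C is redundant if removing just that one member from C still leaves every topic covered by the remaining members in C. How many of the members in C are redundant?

1

Drop M2: the rest still cover every topic — redundant.
Drop M5: budget, safety uncovered — not redundant.
Drop M6: training, legal uncovered — not redundant.
Drop M9: strategy uncovered — not redundant.
1 redundant: M2.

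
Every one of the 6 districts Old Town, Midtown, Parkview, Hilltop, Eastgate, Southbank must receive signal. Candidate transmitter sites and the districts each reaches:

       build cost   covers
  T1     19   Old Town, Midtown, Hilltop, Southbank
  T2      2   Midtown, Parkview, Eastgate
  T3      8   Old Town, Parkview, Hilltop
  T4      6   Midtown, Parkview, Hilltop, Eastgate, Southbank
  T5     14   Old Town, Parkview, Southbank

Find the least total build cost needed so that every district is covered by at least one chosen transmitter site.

14

T3, T4 cover every district at build cost 8 + 6 = 14.
Any cover uses at least 2 transmitter sites; among all covering selections none totals below 14.
Greedy by coverage-per-build cost would pick T2, T4, T3 for 16 — worse than the optimum 14.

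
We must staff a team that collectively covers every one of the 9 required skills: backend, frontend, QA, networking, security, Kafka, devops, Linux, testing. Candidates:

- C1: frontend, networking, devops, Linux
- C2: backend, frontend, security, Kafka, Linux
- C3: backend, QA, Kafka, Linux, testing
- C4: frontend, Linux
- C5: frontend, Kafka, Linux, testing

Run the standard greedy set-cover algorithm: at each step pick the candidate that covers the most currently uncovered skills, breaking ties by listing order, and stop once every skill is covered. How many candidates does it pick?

Pick 1: C2 covers 5 new skills (backend, frontend, security, Kafka, Linux).
Pick 2: C1 covers 2 new skills (networking, devops).
Pick 3: C3 covers 2 new skills (QA, testing).
Greedy uses 3 candidates.

3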